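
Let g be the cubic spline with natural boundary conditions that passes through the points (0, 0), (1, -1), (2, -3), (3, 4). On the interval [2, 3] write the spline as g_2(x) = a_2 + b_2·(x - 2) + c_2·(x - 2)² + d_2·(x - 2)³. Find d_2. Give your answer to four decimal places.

-2.4667

Let M_i = g''(x_i). Step sizes h_i = 1, 1, 1; slopes of the chords Δ_i = (y_(i+1) - y_i)/h_i = -1, -2, 7.
  1·M_0 + 4·M_1 + 1·M_2 = 6(Δ_1 - Δ_0) = -6
  1·M_1 + 4·M_2 + 1·M_3 = 6(Δ_2 - Δ_1) = 54
Natural end conditions: M_0 = M_3 = 0.
Hence M_0 = 0, M_1 = -26/5, M_2 = 74/5, M_3 = 0.
On [2, 3], with g_2(x) = a_2 + b_2·(x - 2) + c_2·(x - 2)² + d_2·(x - 2)³: c_2 = M_2/2 = 37/5, d_2 = (M_3 - M_2)/(6h_2) = -37/15, b_2 = Δ_2 - h_2(2M_2 + M_3)/6 = 31/15.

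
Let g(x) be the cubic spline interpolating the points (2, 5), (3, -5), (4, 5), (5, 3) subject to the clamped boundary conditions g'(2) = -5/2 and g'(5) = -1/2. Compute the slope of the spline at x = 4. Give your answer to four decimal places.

Let m_i = g''(x_i). Step sizes h_i = 1, 1, 1; slopes of the chords Δ_i = (y_(i+1) - y_i)/h_i = -10, 10, -2.
  1·m_0 + 4·m_1 + 1·m_2 = 6(Δ_1 - Δ_0) = 120
  1·m_1 + 4·m_2 + 1·m_3 = 6(Δ_2 - Δ_1) = -72
Clamped end conditions give two more equations: 2h_0·m_0 + h_0·m_1 = 6(Δ_0 - g'(2)) = -45 and h_2·m_2 + 2h_2·m_3 = 6(g'(5) - Δ_2) = 9.
Solving: m_0 = -721/15, m_1 = 767/15, m_2 = -547/15, m_3 = 341/15.
On [4, 5], g'(x) = b_2 + 2c_2·(x - 4) + 3d_2·(x - 4)² with b_2 = Δ_2 - h_2(2m_2 + m_3)/6 = 191/30, c_2 = m_2/2 = -547/30, d_2 = (m_3 - m_2)/(6h_2) = 148/15. So g'(4) = 191/30.

6.3667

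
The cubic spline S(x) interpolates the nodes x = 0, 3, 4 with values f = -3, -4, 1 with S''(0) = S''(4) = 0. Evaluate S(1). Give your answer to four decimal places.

Put M_i = S'' at the i-th knot. Here h = (3, 1) and Δ = (-1/3, 5), so the interior equations h_(i-1)·M_(i-1) + 2(h_(i-1)+h_i)·M_i + h_i·M_(i+1) = 6(Δ_i − Δ_(i-1)) read
  3·M_0 + 8·M_1 + 1·M_2 = 6(Δ_1 - Δ_0) = 32
Natural end conditions: M_0 = M_2 = 0.
Solving the tridiagonal system: M_0 = 0, M_1 = 4, M_2 = 0.
On [0, 3], S(x) = -3 - 7/3·x + 0·x² + 2/9·x³.
With x = 1: S(1) = -46/9.

-5.1111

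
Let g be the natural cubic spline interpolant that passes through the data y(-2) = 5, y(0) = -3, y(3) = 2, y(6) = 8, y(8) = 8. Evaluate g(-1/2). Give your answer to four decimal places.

Put m_i = g'' at the i-th knot. Here h = (2, 3, 3, 2) and Δ = (-4, 5/3, 2, 0), so the interior equations h_(i-1)·m_(i-1) + 2(h_(i-1)+h_i)·m_i + h_i·m_(i+1) = 6(Δ_i − Δ_(i-1)) read
  2·m_0 + 10·m_1 + 3·m_2 = 6(Δ_1 - Δ_0) = 34
  3·m_1 + 12·m_2 + 3·m_3 = 6(Δ_2 - Δ_1) = 2
  3·m_2 + 10·m_3 + 2·m_4 = 6(Δ_3 - Δ_2) = -12
Natural end conditions: m_0 = m_4 = 0.
Solving the tridiagonal system: m_0 = 0, m_1 = 601/170, m_2 = -23/51, m_3 = -181/170, m_4 = 0.
On [-2, 0], g(x) = 5 - 2641/510·(x + 2) + 0·(x + 2)² + 601/2040·(x + 2)³.
With (x + 2) = 3/2: g(-1/2) = -9647/5440.

-1.7733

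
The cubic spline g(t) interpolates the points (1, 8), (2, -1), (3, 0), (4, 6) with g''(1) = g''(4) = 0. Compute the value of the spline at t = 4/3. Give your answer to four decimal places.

Write σ_i for g''(x_i). With h_i = 1, 1, 1 and divided differences Δ_i = -9, 1, 6, the continuity of g' gives the tridiagonal system
  1·σ_0 + 4·σ_1 + 1·σ_2 = 6(Δ_1 - Δ_0) = 60
  1·σ_1 + 4·σ_2 + 1·σ_3 = 6(Δ_2 - Δ_1) = 30
Natural end conditions: σ_0 = σ_3 = 0.
Solving the tridiagonal system: σ_0 = 0, σ_1 = 14, σ_2 = 4, σ_3 = 0.
On [1, 2], g(t) = 8 - 34/3·(t - 1) + 0·(t - 1)² + 7/3·(t - 1)³.
With (t - 1) = 1/3: g(4/3) = 349/81.

4.3086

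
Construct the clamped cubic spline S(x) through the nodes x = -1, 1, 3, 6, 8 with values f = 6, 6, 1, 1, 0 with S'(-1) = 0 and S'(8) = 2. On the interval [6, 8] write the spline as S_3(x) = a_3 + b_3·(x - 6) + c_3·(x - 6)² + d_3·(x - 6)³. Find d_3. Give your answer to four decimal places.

0.5710

Put σ_i = S'' at the i-th knot. Here h = (2, 2, 3, 2) and Δ = (0, -5/2, 0, -1/2), so the interior equations h_(i-1)·σ_(i-1) + 2(h_(i-1)+h_i)·σ_i + h_i·σ_(i+1) = 6(Δ_i − Δ_(i-1)) read
  2·σ_0 + 8·σ_1 + 2·σ_2 = 6(Δ_1 - Δ_0) = -15
  2·σ_1 + 10·σ_2 + 3·σ_3 = 6(Δ_2 - Δ_1) = 15
  3·σ_2 + 10·σ_3 + 2·σ_4 = 6(Δ_3 - Δ_2) = -3
Clamped end conditions give two more equations: 2h_0·σ_0 + h_0·σ_1 = 6(Δ_0 - S'(-1)) = 0 and h_3·σ_3 + 2h_3·σ_4 = 6(S'(8) - Δ_3) = 15.
Solving the tridiagonal system: σ_0 = 86/59, σ_1 = -172/59, σ_2 = 319/118, σ_3 = -122/59, σ_4 = 1129/236.
On [6, 8], with S_3(x) = a_3 + b_3·(x - 6) + c_3·(x - 6)² + d_3·(x - 6)³: c_3 = σ_3/2 = -61/59, d_3 = (σ_4 - σ_3)/(6h_3) = 539/944, b_3 = Δ_3 - h_3(2σ_3 + σ_4)/6 = -169/236.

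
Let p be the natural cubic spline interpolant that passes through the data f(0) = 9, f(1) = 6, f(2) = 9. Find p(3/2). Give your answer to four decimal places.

Let M_i = p''(x_i). Step sizes h_i = 1, 1; slopes of the chords Δ_i = (y_(i+1) - y_i)/h_i = -3, 3.
  1·M_0 + 4·M_1 + 1·M_2 = 6(Δ_1 - Δ_0) = 36
Natural end conditions: M_0 = M_2 = 0.
Hence M_0 = 0, M_1 = 9, M_2 = 0.
On [1, 2], p(x) = 6 + 0·(x - 1) + 9/2·(x - 1)² - 3/2·(x - 1)³.
With (x - 1) = 1/2: p(3/2) = 111/16.

6.9375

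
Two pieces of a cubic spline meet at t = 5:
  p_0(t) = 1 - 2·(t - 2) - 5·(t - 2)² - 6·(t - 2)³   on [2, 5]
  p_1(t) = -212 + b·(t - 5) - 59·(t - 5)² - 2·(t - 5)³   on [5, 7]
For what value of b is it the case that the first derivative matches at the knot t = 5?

p_0'(t) = -2 - 10·(t - 2) - 18·(t - 2)², so p_0'(5) = -194. On the right, p_1'(5) = b, so b = -194.

-194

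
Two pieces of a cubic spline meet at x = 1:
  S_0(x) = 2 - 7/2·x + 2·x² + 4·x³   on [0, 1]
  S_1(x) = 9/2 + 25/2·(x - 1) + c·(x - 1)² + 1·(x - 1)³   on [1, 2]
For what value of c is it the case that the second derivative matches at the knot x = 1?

S_0''(x) = 4 + 24·x, so S_0''(1) = 28. On the right, S_1''(1) = 2c, so c = 14.

14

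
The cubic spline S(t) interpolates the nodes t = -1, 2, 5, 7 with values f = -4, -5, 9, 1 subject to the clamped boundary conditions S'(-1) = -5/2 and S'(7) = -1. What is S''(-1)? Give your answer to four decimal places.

-0.1404

Put m_i = S'' at the i-th knot. Here h = (3, 3, 2) and Δ = (-1/3, 14/3, -4), so the interior equations h_(i-1)·m_(i-1) + 2(h_(i-1)+h_i)·m_i + h_i·m_(i+1) = 6(Δ_i − Δ_(i-1)) read
  3·m_0 + 12·m_1 + 3·m_2 = 6(Δ_1 - Δ_0) = 30
  3·m_1 + 10·m_2 + 2·m_3 = 6(Δ_2 - Δ_1) = -52
Clamped end conditions give two more equations: 2h_0·m_0 + h_0·m_1 = 6(Δ_0 - S'(-1)) = 13 and h_2·m_2 + 2h_2·m_3 = 6(S'(7) - Δ_2) = 18.
Solving the tridiagonal system: m_0 = -8/57, m_1 = 263/57, m_2 = -158/19, m_3 = 329/38.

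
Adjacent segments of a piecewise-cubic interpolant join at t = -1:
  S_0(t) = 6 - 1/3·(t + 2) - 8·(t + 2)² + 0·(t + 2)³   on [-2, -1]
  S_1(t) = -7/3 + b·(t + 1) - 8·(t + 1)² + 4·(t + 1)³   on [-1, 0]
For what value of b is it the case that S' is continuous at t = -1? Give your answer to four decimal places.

-16.3333

S_0'(t) = -1/3 - 16·(t + 2) + 0·(t + 2)², so S_0'(-1) = -49/3. On the right, S_1'(-1) = b, so b = -49/3.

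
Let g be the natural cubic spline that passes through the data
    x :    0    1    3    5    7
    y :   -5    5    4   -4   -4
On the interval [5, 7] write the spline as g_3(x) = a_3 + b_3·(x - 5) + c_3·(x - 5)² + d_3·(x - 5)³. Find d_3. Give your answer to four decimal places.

-0.2683

Let m_i = g''(x_i). Step sizes h_i = 1, 2, 2, 2; slopes of the chords Δ_i = (y_(i+1) - y_i)/h_i = 10, -1/2, -4, 0.
  1·m_0 + 6·m_1 + 2·m_2 = 6(Δ_1 - Δ_0) = -63
  2·m_1 + 8·m_2 + 2·m_3 = 6(Δ_2 - Δ_1) = -21
  2·m_2 + 8·m_3 + 2·m_4 = 6(Δ_3 - Δ_2) = 24
Natural end conditions: m_0 = m_4 = 0.
Forward elimination and back-substitution give m_0 = 0, m_1 = -837/82, m_2 = -36/41, m_3 = 132/41, m_4 = 0.
On [5, 7], with g_3(x) = a_3 + b_3·(x - 5) + c_3·(x - 5)² + d_3·(x - 5)³: c_3 = m_3/2 = 66/41, d_3 = (m_4 - m_3)/(6h_3) = -11/41, b_3 = Δ_3 - h_3(2m_3 + m_4)/6 = -88/41.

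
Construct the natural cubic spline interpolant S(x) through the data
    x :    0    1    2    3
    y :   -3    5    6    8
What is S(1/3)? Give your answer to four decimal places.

0.2395

With M_i denoting the second derivative at x_i, h_i = 1, 1, 1, and Δ_i = (y_(i+1) − y_i)/h_i = 8, 1, 2:
  1·M_0 + 4·M_1 + 1·M_2 = 6(Δ_1 - Δ_0) = -42
  1·M_1 + 4·M_2 + 1·M_3 = 6(Δ_2 - Δ_1) = 6
Natural end conditions: M_0 = M_3 = 0.
Solving the tridiagonal system: M_0 = 0, M_1 = -58/5, M_2 = 22/5, M_3 = 0.
On [0, 1], S(x) = -3 + 149/15·x + 0·x² - 29/15·x³.
With x = 1/3: S(1/3) = 97/405.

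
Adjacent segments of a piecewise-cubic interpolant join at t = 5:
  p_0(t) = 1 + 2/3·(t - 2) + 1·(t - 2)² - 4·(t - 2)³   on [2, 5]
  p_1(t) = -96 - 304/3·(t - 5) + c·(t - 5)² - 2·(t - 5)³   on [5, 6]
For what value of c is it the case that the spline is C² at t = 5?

-35

p_0''(t) = 2 - 24·(t - 2), so p_0''(5) = -70. On the right, p_1''(5) = 2c, so c = -35.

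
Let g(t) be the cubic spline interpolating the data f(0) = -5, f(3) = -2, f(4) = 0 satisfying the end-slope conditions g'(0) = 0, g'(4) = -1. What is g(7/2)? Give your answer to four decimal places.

-0.5000

With M_i denoting the second derivative at x_i, h_i = 3, 1, and Δ_i = (y_(i+1) − y_i)/h_i = 1, 2:
  3·M_0 + 8·M_1 + 1·M_2 = 6(Δ_1 - Δ_0) = 6
Clamped end conditions give two more equations: 2h_0·M_0 + h_0·M_1 = 6(Δ_0 - g'(0)) = 6 and h_1·M_1 + 2h_1·M_2 = 6(g'(4) - Δ_1) = -18.
Solving: M_0 = 0, M_1 = 2, M_2 = -10.
On [3, 4], g(t) = -2 + 3·(t - 3) + 1·(t - 3)² - 2·(t - 3)³.
With (t - 3) = 1/2: g(7/2) = -1/2.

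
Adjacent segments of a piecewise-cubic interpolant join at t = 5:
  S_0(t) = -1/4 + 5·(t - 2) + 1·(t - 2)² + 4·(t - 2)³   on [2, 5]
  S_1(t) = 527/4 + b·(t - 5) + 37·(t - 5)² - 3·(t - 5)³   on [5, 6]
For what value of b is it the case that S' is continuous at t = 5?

S_0'(t) = 5 + 2·(t - 2) + 12·(t - 2)², so S_0'(5) = 119. On the right, S_1'(5) = b, so b = 119.

119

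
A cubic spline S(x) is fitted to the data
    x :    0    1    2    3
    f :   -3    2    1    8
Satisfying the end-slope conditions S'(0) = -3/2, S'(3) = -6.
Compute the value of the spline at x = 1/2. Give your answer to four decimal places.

-0.9375

Let σ_i = S''(x_i). Step sizes h_i = 1, 1, 1; slopes of the chords Δ_i = (y_(i+1) - y_i)/h_i = 5, -1, 7.
  1·σ_0 + 4·σ_1 + 1·σ_2 = 6(Δ_1 - Δ_0) = -36
  1·σ_1 + 4·σ_2 + 1·σ_3 = 6(Δ_2 - Δ_1) = 48
Clamped end conditions give two more equations: 2h_0·σ_0 + h_0·σ_1 = 6(Δ_0 - S'(0)) = 39 and h_2·σ_2 + 2h_2·σ_3 = 6(S'(3) - Δ_2) = -78.
Solving the tridiagonal system: σ_0 = 32, σ_1 = -25, σ_2 = 32, σ_3 = -55.
On [0, 1], S(x) = -3 - 3/2·x + 16·x² - 19/2·x³.
With x = 1/2: S(1/2) = -15/16.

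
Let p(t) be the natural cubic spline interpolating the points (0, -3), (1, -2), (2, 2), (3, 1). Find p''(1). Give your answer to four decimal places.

6.8000

With σ_i denoting the second derivative at x_i, h_i = 1, 1, 1, and Δ_i = (y_(i+1) − y_i)/h_i = 1, 4, -1:
  1·σ_0 + 4·σ_1 + 1·σ_2 = 6(Δ_1 - Δ_0) = 18
  1·σ_1 + 4·σ_2 + 1·σ_3 = 6(Δ_2 - Δ_1) = -30
Natural end conditions: σ_0 = σ_3 = 0.
Solving the tridiagonal system: σ_0 = 0, σ_1 = 34/5, σ_2 = -46/5, σ_3 = 0.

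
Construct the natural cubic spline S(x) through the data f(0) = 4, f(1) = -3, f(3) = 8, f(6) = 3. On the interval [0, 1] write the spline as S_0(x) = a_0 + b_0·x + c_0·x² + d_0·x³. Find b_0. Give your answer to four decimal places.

-9.4881

Write M_i for S''(x_i). With h_i = 1, 2, 3 and divided differences Δ_i = -7, 11/2, -5/3, the continuity of S' gives the tridiagonal system
  1·M_0 + 6·M_1 + 2·M_2 = 6(Δ_1 - Δ_0) = 75
  2·M_1 + 10·M_2 + 3·M_3 = 6(Δ_2 - Δ_1) = -43
Natural end conditions: M_0 = M_3 = 0.
Solving: M_0 = 0, M_1 = 209/14, M_2 = -51/7, M_3 = 0.
On [0, 1], with S_0(x) = a_0 + b_0·x + c_0·x² + d_0·x³: c_0 = M_0/2 = 0, d_0 = (M_1 - M_0)/(6h_0) = 209/84, b_0 = Δ_0 - h_0(2M_0 + M_1)/6 = -797/84.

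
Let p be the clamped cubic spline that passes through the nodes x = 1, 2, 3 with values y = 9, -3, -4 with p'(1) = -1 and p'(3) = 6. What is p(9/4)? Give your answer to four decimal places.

-4.9844

With M_i denoting the second derivative at x_i, h_i = 1, 1, and Δ_i = (y_(i+1) − y_i)/h_i = -12, -1:
  1·M_0 + 4·M_1 + 1·M_2 = 6(Δ_1 - Δ_0) = 66
Clamped end conditions give two more equations: 2h_0·M_0 + h_0·M_1 = 6(Δ_0 - p'(1)) = -66 and h_1·M_1 + 2h_1·M_2 = 6(p'(3) - Δ_1) = 42.
Solving the tridiagonal system: M_0 = -46, M_1 = 26, M_2 = 8.
On [2, 3], p(x) = -3 - 11·(x - 2) + 13·(x - 2)² - 3·(x - 2)³.
With (x - 2) = 1/4: p(9/4) = -319/64.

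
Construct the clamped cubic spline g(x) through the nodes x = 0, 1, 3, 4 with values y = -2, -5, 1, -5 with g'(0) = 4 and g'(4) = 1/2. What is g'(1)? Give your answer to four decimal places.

-2.1143

Let M_i = g''(x_i). Step sizes h_i = 1, 2, 1; slopes of the chords Δ_i = (y_(i+1) - y_i)/h_i = -3, 3, -6.
  1·M_0 + 6·M_1 + 2·M_2 = 6(Δ_1 - Δ_0) = 36
  2·M_1 + 6·M_2 + 1·M_3 = 6(Δ_2 - Δ_1) = -54
Clamped end conditions give two more equations: 2h_0·M_0 + h_0·M_1 = 6(Δ_0 - g'(0)) = -42 and h_2·M_2 + 2h_2·M_3 = 6(g'(4) - Δ_2) = 39.
Hence M_0 = -1042/35, M_1 = 614/35, M_2 = -691/35, M_3 = 1028/35.
On [1, 3], g'(x) = b_1 + 2c_1·(x - 1) + 3d_1·(x - 1)² with b_1 = Δ_1 - h_1(2M_1 + M_2)/6 = -74/35, c_1 = M_1/2 = 307/35, d_1 = (M_2 - M_1)/(6h_1) = -87/28. So g'(1) = -74/35.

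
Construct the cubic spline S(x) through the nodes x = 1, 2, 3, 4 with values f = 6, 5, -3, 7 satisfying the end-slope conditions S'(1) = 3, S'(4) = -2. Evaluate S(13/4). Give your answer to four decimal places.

With σ_i denoting the second derivative at x_i, h_i = 1, 1, 1, and Δ_i = (y_(i+1) − y_i)/h_i = -1, -8, 10:
  1·σ_0 + 4·σ_1 + 1·σ_2 = 6(Δ_1 - Δ_0) = -42
  1·σ_1 + 4·σ_2 + 1·σ_3 = 6(Δ_2 - Δ_1) = 108
Clamped end conditions give two more equations: 2h_0·σ_0 + h_0·σ_1 = 6(Δ_0 - S'(1)) = -24 and h_2·σ_2 + 2h_2·σ_3 = 6(S'(4) - Δ_2) = -72.
Solving: σ_0 = -14/15, σ_1 = -332/15, σ_2 = 712/15, σ_3 = -896/15.
On [3, 4], S(x) = -3 + 62/15·(x - 3) + 356/15·(x - 3)² - 268/15·(x - 3)³.
With (x - 3) = 1/4: S(13/4) = -61/80.

-0.7625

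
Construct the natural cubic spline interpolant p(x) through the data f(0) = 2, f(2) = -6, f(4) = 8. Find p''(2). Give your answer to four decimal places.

8.2500

Write σ_i for p''(x_i). With h_i = 2, 2 and divided differences Δ_i = -4, 7, the continuity of p' gives the tridiagonal system
  2·σ_0 + 8·σ_1 + 2·σ_2 = 6(Δ_1 - Δ_0) = 66
Natural end conditions: σ_0 = σ_2 = 0.
Solving: σ_0 = 0, σ_1 = 33/4, σ_2 = 0.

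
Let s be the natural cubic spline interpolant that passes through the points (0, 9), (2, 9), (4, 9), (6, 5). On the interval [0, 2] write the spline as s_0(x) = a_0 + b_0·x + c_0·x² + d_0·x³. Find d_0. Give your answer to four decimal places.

With M_i denoting the second derivative at x_i, h_i = 2, 2, 2, and Δ_i = (y_(i+1) − y_i)/h_i = 0, 0, -2:
  2·M_0 + 8·M_1 + 2·M_2 = 6(Δ_1 - Δ_0) = 0
  2·M_1 + 8·M_2 + 2·M_3 = 6(Δ_2 - Δ_1) = -12
Natural end conditions: M_0 = M_3 = 0.
Forward elimination and back-substitution give M_0 = 0, M_1 = 2/5, M_2 = -8/5, M_3 = 0.
On [0, 2], with s_0(x) = a_0 + b_0·x + c_0·x² + d_0·x³: c_0 = M_0/2 = 0, d_0 = (M_1 - M_0)/(6h_0) = 1/30, b_0 = Δ_0 - h_0(2M_0 + M_1)/6 = -2/15.

0.0333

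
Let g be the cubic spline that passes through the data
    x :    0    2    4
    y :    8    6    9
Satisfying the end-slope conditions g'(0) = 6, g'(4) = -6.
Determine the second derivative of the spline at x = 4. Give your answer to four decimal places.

With M_i denoting the second derivative at x_i, h_i = 2, 2, and Δ_i = (y_(i+1) − y_i)/h_i = -1, 3/2:
  2·M_0 + 8·M_1 + 2·M_2 = 6(Δ_1 - Δ_0) = 15
Clamped end conditions give two more equations: 2h_0·M_0 + h_0·M_1 = 6(Δ_0 - g'(0)) = -42 and h_1·M_1 + 2h_1·M_2 = 6(g'(4) - Δ_1) = -45.
Hence M_0 = -123/8, M_1 = 39/4, M_2 = -129/8.

-16.1250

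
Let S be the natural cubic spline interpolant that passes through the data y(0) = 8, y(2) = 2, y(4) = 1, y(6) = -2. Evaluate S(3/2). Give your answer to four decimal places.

3.0188

Write m_i for S''(x_i). With h_i = 2, 2, 2 and divided differences Δ_i = -3, -1/2, -3/2, the continuity of S' gives the tridiagonal system
  2·m_0 + 8·m_1 + 2·m_2 = 6(Δ_1 - Δ_0) = 15
  2·m_1 + 8·m_2 + 2·m_3 = 6(Δ_2 - Δ_1) = -6
Natural end conditions: m_0 = m_3 = 0.
Hence m_0 = 0, m_1 = 11/5, m_2 = -13/10, m_3 = 0.
On [0, 2], S(t) = 8 - 56/15·t + 0·t² + 11/60·t³.
With t = 3/2: S(3/2) = 483/160.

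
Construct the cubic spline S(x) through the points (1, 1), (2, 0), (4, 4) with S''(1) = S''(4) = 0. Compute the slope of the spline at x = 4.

3

Let M_i = S''(x_i). Step sizes h_i = 1, 2; slopes of the chords Δ_i = (y_(i+1) - y_i)/h_i = -1, 2.
  1·M_0 + 6·M_1 + 2·M_2 = 6(Δ_1 - Δ_0) = 18
Natural end conditions: M_0 = M_2 = 0.
Solving the tridiagonal system: M_0 = 0, M_1 = 3, M_2 = 0.
On [2, 4], S'(x) = b_1 + 2c_1·(x - 2) + 3d_1·(x - 2)² with b_1 = Δ_1 - h_1(2M_1 + M_2)/6 = 0, c_1 = M_1/2 = 3/2, d_1 = (M_2 - M_1)/(6h_1) = -1/4. So S'(4) = 3.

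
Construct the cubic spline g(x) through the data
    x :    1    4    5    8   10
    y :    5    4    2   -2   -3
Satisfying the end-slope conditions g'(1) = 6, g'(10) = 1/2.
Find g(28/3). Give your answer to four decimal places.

-3.0465

Put m_i = g'' at the i-th knot. Here h = (3, 1, 3, 2) and Δ = (-1/3, -2, -4/3, -1/2), so the interior equations h_(i-1)·m_(i-1) + 2(h_(i-1)+h_i)·m_i + h_i·m_(i+1) = 6(Δ_i − Δ_(i-1)) read
  3·m_0 + 8·m_1 + 1·m_2 = 6(Δ_1 - Δ_0) = -10
  1·m_1 + 8·m_2 + 3·m_3 = 6(Δ_2 - Δ_1) = 4
  3·m_2 + 10·m_3 + 2·m_4 = 6(Δ_3 - Δ_2) = 5
Clamped end conditions give two more equations: 2h_0·m_0 + h_0·m_1 = 6(Δ_0 - g'(1)) = -38 and h_3·m_3 + 2h_3·m_4 = 6(g'(10) - Δ_3) = 6.
Forward elimination and back-substitution give m_0 = -1870/267, m_1 = 358/267, m_2 = 76/267, m_3 = 34/267, m_4 = 767/534.
On [8, 10], g(x) = -2 - 284/267·(x - 8) + 17/267·(x - 8)² + 233/2136·(x - 8)³.
With (x - 8) = 4/3: g(28/3) = -21962/7209.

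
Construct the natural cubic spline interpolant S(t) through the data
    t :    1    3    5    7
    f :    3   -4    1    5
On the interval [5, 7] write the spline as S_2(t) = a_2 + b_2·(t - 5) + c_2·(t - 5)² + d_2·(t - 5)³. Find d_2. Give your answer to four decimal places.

With σ_i denoting the second derivative at x_i, h_i = 2, 2, 2, and Δ_i = (y_(i+1) − y_i)/h_i = -7/2, 5/2, 2:
  2·σ_0 + 8·σ_1 + 2·σ_2 = 6(Δ_1 - Δ_0) = 36
  2·σ_1 + 8·σ_2 + 2·σ_3 = 6(Δ_2 - Δ_1) = -3
Natural end conditions: σ_0 = σ_3 = 0.
Hence σ_0 = 0, σ_1 = 49/10, σ_2 = -8/5, σ_3 = 0.
On [5, 7], with S_2(t) = a_2 + b_2·(t - 5) + c_2·(t - 5)² + d_2·(t - 5)³: c_2 = σ_2/2 = -4/5, d_2 = (σ_3 - σ_2)/(6h_2) = 2/15, b_2 = Δ_2 - h_2(2σ_2 + σ_3)/6 = 46/15.

0.1333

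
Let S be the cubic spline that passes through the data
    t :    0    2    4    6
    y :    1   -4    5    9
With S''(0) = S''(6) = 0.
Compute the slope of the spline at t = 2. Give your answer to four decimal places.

Put M_i = S'' at the i-th knot. Here h = (2, 2, 2) and Δ = (-5/2, 9/2, 2), so the interior equations h_(i-1)·M_(i-1) + 2(h_(i-1)+h_i)·M_i + h_i·M_(i+1) = 6(Δ_i − Δ_(i-1)) read
  2·M_0 + 8·M_1 + 2·M_2 = 6(Δ_1 - Δ_0) = 42
  2·M_1 + 8·M_2 + 2·M_3 = 6(Δ_2 - Δ_1) = -15
Natural end conditions: M_0 = M_3 = 0.
Hence M_0 = 0, M_1 = 61/10, M_2 = -17/5, M_3 = 0.
On [2, 4], S'(t) = b_1 + 2c_1·(t - 2) + 3d_1·(t - 2)² with b_1 = Δ_1 - h_1(2M_1 + M_2)/6 = 47/30, c_1 = M_1/2 = 61/20, d_1 = (M_2 - M_1)/(6h_1) = -19/24. So S'(2) = 47/30.

1.5667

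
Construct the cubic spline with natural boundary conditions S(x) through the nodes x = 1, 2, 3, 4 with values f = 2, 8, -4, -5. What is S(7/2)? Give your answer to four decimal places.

Put σ_i = S'' at the i-th knot. Here h = (1, 1, 1) and Δ = (6, -12, -1), so the interior equations h_(i-1)·σ_(i-1) + 2(h_(i-1)+h_i)·σ_i + h_i·σ_(i+1) = 6(Δ_i − Δ_(i-1)) read
  1·σ_0 + 4·σ_1 + 1·σ_2 = 6(Δ_1 - Δ_0) = -108
  1·σ_1 + 4·σ_2 + 1·σ_3 = 6(Δ_2 - Δ_1) = 66
Natural end conditions: σ_0 = σ_3 = 0.
Solving the tridiagonal system: σ_0 = 0, σ_1 = -166/5, σ_2 = 124/5, σ_3 = 0.
On [3, 4], S(x) = -4 - 139/15·(x - 3) + 62/5·(x - 3)² - 62/15·(x - 3)³.
With (x - 3) = 1/2: S(7/2) = -121/20.

-6.0500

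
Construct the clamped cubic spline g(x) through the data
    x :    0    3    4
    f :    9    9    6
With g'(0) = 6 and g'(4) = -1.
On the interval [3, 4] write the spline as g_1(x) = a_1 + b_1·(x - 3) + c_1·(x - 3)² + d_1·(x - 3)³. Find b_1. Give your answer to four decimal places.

-3.7500

With M_i denoting the second derivative at x_i, h_i = 3, 1, and Δ_i = (y_(i+1) − y_i)/h_i = 0, -3:
  3·M_0 + 8·M_1 + 1·M_2 = 6(Δ_1 - Δ_0) = -18
Clamped end conditions give two more equations: 2h_0·M_0 + h_0·M_1 = 6(Δ_0 - g'(0)) = -36 and h_1·M_1 + 2h_1·M_2 = 6(g'(4) - Δ_1) = 12.
Solving the tridiagonal system: M_0 = -11/2, M_1 = -1, M_2 = 13/2.
On [3, 4], with g_1(x) = a_1 + b_1·(x - 3) + c_1·(x - 3)² + d_1·(x - 3)³: c_1 = M_1/2 = -1/2, d_1 = (M_2 - M_1)/(6h_1) = 5/4, b_1 = Δ_1 - h_1(2M_1 + M_2)/6 = -15/4.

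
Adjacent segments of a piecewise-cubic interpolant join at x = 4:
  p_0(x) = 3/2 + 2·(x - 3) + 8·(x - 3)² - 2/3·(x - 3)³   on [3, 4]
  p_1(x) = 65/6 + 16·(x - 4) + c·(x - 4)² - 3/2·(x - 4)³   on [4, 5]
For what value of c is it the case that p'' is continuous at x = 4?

p_0''(x) = 16 - 4·(x - 3), so p_0''(4) = 12. On the right, p_1''(4) = 2c, so c = 6.

6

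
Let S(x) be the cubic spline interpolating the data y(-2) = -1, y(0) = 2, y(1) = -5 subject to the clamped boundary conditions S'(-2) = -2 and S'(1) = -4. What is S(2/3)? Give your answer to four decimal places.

Write M_i for S''(x_i). With h_i = 2, 1 and divided differences Δ_i = 3/2, -7, the continuity of S' gives the tridiagonal system
  2·M_0 + 6·M_1 + 1·M_2 = 6(Δ_1 - Δ_0) = -51
Clamped end conditions give two more equations: 2h_0·M_0 + h_0·M_1 = 6(Δ_0 - S'(-2)) = 21 and h_1·M_1 + 2h_1·M_2 = 6(S'(1) - Δ_1) = 18.
Solving the tridiagonal system: M_0 = 157/12, M_1 = -47/3, M_2 = 101/6.
On [0, 1], S(x) = 2 - 55/12·x - 47/6·x² + 65/12·x³.
With x = 2/3: S(2/3) = -475/162.

-2.9321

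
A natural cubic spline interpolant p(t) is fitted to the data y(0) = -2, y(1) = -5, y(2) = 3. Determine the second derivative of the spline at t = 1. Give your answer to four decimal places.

With m_i denoting the second derivative at x_i, h_i = 1, 1, and Δ_i = (y_(i+1) − y_i)/h_i = -3, 8:
  1·m_0 + 4·m_1 + 1·m_2 = 6(Δ_1 - Δ_0) = 66
Natural end conditions: m_0 = m_2 = 0.
Solving: m_0 = 0, m_1 = 33/2, m_2 = 0.

16.5000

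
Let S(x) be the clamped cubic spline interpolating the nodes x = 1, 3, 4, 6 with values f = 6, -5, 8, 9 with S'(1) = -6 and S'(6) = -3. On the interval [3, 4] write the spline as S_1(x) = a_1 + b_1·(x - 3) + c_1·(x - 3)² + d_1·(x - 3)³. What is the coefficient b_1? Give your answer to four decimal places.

Let M_i = S''(x_i). Step sizes h_i = 2, 1, 2; slopes of the chords Δ_i = (y_(i+1) - y_i)/h_i = -11/2, 13, 1/2.
  2·M_0 + 6·M_1 + 1·M_2 = 6(Δ_1 - Δ_0) = 111
  1·M_1 + 6·M_2 + 2·M_3 = 6(Δ_2 - Δ_1) = -75
Clamped end conditions give two more equations: 2h_0·M_0 + h_0·M_1 = 6(Δ_0 - S'(1)) = 3 and h_2·M_2 + 2h_2·M_3 = 6(S'(6) - Δ_2) = -21.
Solving: M_0 = -12, M_1 = 51/2, M_2 = -18, M_3 = 15/4.
On [3, 4], with S_1(x) = a_1 + b_1·(x - 3) + c_1·(x - 3)² + d_1·(x - 3)³: c_1 = M_1/2 = 51/4, d_1 = (M_2 - M_1)/(6h_1) = -29/4, b_1 = Δ_1 - h_1(2M_1 + M_2)/6 = 15/2.

7.5000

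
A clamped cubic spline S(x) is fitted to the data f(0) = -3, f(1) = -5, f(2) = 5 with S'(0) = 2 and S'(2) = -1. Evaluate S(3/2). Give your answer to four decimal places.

0.8438

Let m_i = S''(x_i). Step sizes h_i = 1, 1; slopes of the chords Δ_i = (y_(i+1) - y_i)/h_i = -2, 10.
  1·m_0 + 4·m_1 + 1·m_2 = 6(Δ_1 - Δ_0) = 72
Clamped end conditions give two more equations: 2h_0·m_0 + h_0·m_1 = 6(Δ_0 - S'(0)) = -24 and h_1·m_1 + 2h_1·m_2 = 6(S'(2) - Δ_1) = -66.
Hence m_0 = -63/2, m_1 = 39, m_2 = -105/2.
On [1, 2], S(x) = -5 + 23/4·(x - 1) + 39/2·(x - 1)² - 61/4·(x - 1)³.
With (x - 1) = 1/2: S(3/2) = 27/32.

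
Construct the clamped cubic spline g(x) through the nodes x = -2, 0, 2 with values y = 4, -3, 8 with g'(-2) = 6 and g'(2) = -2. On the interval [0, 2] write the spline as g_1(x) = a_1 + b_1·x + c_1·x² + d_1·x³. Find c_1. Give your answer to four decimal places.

Put M_i = g'' at the i-th knot. Here h = (2, 2) and Δ = (-7/2, 11/2), so the interior equations h_(i-1)·M_(i-1) + 2(h_(i-1)+h_i)·M_i + h_i·M_(i+1) = 6(Δ_i − Δ_(i-1)) read
  2·M_0 + 8·M_1 + 2·M_2 = 6(Δ_1 - Δ_0) = 54
Clamped end conditions give two more equations: 2h_0·M_0 + h_0·M_1 = 6(Δ_0 - g'(-2)) = -57 and h_1·M_1 + 2h_1·M_2 = 6(g'(2) - Δ_1) = -45.
Hence M_0 = -23, M_1 = 35/2, M_2 = -20.
On [0, 2], with g_1(x) = a_1 + b_1·x + c_1·x² + d_1·x³: c_1 = M_1/2 = 35/4, d_1 = (M_2 - M_1)/(6h_1) = -25/8, b_1 = Δ_1 - h_1(2M_1 + M_2)/6 = 1/2.

8.7500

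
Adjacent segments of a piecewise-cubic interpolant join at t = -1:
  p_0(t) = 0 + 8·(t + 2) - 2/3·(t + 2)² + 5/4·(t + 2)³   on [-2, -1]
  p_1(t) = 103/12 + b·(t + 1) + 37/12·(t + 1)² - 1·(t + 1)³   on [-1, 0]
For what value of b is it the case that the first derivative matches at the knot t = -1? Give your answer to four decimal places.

p_0'(t) = 8 - 4/3·(t + 2) + 15/4·(t + 2)², so p_0'(-1) = 125/12. On the right, p_1'(-1) = b, so b = 125/12.

10.4167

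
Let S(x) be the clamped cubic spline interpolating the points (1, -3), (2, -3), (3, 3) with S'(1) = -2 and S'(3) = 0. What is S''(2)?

16

Write M_i for S''(x_i). With h_i = 1, 1 and divided differences Δ_i = 0, 6, the continuity of S' gives the tridiagonal system
  1·M_0 + 4·M_1 + 1·M_2 = 6(Δ_1 - Δ_0) = 36
Clamped end conditions give two more equations: 2h_0·M_0 + h_0·M_1 = 6(Δ_0 - S'(1)) = 12 and h_1·M_1 + 2h_1·M_2 = 6(S'(3) - Δ_1) = -36.
Solving: M_0 = -2, M_1 = 16, M_2 = -26.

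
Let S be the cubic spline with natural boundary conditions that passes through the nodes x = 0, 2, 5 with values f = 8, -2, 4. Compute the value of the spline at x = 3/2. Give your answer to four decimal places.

-0.4188

With m_i denoting the second derivative at x_i, h_i = 2, 3, and Δ_i = (y_(i+1) − y_i)/h_i = -5, 2:
  2·m_0 + 10·m_1 + 3·m_2 = 6(Δ_1 - Δ_0) = 42
Natural end conditions: m_0 = m_2 = 0.
Solving: m_0 = 0, m_1 = 21/5, m_2 = 0.
On [0, 2], S(x) = 8 - 32/5·x + 0·x² + 7/20·x³.
With x = 3/2: S(3/2) = -67/160.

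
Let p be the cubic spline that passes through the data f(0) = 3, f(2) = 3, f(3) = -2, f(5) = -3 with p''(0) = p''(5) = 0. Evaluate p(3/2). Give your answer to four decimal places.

4.2938

Let M_i = p''(x_i). Step sizes h_i = 2, 1, 2; slopes of the chords Δ_i = (y_(i+1) - y_i)/h_i = 0, -5, -1/2.
  2·M_0 + 6·M_1 + 1·M_2 = 6(Δ_1 - Δ_0) = -30
  1·M_1 + 6·M_2 + 2·M_3 = 6(Δ_2 - Δ_1) = 27
Natural end conditions: M_0 = M_3 = 0.
Forward elimination and back-substitution give M_0 = 0, M_1 = -207/35, M_2 = 192/35, M_3 = 0.
On [0, 2], p(x) = 3 + 69/35·x + 0·x² - 69/140·x³.
With x = 3/2: p(3/2) = 687/160.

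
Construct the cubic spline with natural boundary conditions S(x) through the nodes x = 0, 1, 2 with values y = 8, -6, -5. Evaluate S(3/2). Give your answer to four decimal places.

Put σ_i = S'' at the i-th knot. Here h = (1, 1) and Δ = (-14, 1), so the interior equations h_(i-1)·σ_(i-1) + 2(h_(i-1)+h_i)·σ_i + h_i·σ_(i+1) = 6(Δ_i − Δ_(i-1)) read
  1·σ_0 + 4·σ_1 + 1·σ_2 = 6(Δ_1 - Δ_0) = 90
Natural end conditions: σ_0 = σ_2 = 0.
Hence σ_0 = 0, σ_1 = 45/2, σ_2 = 0.
On [1, 2], S(x) = -6 - 13/2·(x - 1) + 45/4·(x - 1)² - 15/4·(x - 1)³.
With (x - 1) = 1/2: S(3/2) = -221/32.

-6.9063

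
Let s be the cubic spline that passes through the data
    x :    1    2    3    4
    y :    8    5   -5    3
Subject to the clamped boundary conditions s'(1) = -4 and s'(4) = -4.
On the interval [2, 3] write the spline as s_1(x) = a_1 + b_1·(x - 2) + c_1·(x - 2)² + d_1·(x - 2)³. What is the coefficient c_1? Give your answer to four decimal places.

-13.4000

Write m_i for s''(x_i). With h_i = 1, 1, 1 and divided differences Δ_i = -3, -10, 8, the continuity of s' gives the tridiagonal system
  1·m_0 + 4·m_1 + 1·m_2 = 6(Δ_1 - Δ_0) = -42
  1·m_1 + 4·m_2 + 1·m_3 = 6(Δ_2 - Δ_1) = 108
Clamped end conditions give two more equations: 2h_0·m_0 + h_0·m_1 = 6(Δ_0 - s'(1)) = 6 and h_2·m_2 + 2h_2·m_3 = 6(s'(4) - Δ_2) = -72.
Forward elimination and back-substitution give m_0 = 82/5, m_1 = -134/5, m_2 = 244/5, m_3 = -302/5.
On [2, 3], with s_1(x) = a_1 + b_1·(x - 2) + c_1·(x - 2)² + d_1·(x - 2)³: c_1 = m_1/2 = -67/5, d_1 = (m_2 - m_1)/(6h_1) = 63/5, b_1 = Δ_1 - h_1(2m_1 + m_2)/6 = -46/5.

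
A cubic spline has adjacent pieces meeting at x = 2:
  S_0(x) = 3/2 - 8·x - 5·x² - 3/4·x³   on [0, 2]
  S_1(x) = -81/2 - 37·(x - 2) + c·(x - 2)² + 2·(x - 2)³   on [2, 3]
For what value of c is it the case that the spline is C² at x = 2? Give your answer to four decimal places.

S_0''(x) = -10 - 9/2·x, so S_0''(2) = -19. On the right, S_1''(2) = 2c, so c = -19/2.

-9.5000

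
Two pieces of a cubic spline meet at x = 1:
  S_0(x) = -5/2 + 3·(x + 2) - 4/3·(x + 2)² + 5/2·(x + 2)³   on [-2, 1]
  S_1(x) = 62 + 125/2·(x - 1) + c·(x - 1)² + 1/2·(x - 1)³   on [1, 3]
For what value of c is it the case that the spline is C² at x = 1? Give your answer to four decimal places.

21.1667

S_0''(x) = -8/3 + 15·(x + 2), so S_0''(1) = 127/3. On the right, S_1''(1) = 2c, so c = 127/6.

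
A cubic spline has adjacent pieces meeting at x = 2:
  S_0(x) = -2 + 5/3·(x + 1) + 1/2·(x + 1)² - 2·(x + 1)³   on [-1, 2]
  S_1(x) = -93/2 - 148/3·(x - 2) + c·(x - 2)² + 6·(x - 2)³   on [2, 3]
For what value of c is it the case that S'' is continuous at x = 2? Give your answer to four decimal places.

-17.5000

S_0''(x) = 1 - 12·(x + 1), so S_0''(2) = -35. On the right, S_1''(2) = 2c, so c = -35/2.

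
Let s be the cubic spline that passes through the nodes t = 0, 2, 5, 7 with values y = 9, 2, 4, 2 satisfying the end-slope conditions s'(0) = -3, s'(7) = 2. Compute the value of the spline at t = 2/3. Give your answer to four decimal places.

6.5478

Put M_i = s'' at the i-th knot. Here h = (2, 3, 2) and Δ = (-7/2, 2/3, -1), so the interior equations h_(i-1)·M_(i-1) + 2(h_(i-1)+h_i)·M_i + h_i·M_(i+1) = 6(Δ_i − Δ_(i-1)) read
  2·M_0 + 10·M_1 + 3·M_2 = 6(Δ_1 - Δ_0) = 25
  3·M_1 + 10·M_2 + 2·M_3 = 6(Δ_2 - Δ_1) = -10
Clamped end conditions give two more equations: 2h_0·M_0 + h_0·M_1 = 6(Δ_0 - s'(0)) = -3 and h_2·M_2 + 2h_2·M_3 = 6(s'(7) - Δ_2) = 18.
Solving the tridiagonal system: M_0 = -269/96, M_1 = 197/48, M_2 = -167/48, M_3 = 599/96.
On [0, 2], s(t) = 9 - 3·t - 269/192·t² + 221/384·t³.
With t = 2/3: s(2/3) = 4243/648.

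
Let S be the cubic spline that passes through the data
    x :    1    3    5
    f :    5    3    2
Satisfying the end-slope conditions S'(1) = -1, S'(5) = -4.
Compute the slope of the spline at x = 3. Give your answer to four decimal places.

0.1250

Put m_i = S'' at the i-th knot. Here h = (2, 2) and Δ = (-1, -1/2), so the interior equations h_(i-1)·m_(i-1) + 2(h_(i-1)+h_i)·m_i + h_i·m_(i+1) = 6(Δ_i − Δ_(i-1)) read
  2·m_0 + 8·m_1 + 2·m_2 = 6(Δ_1 - Δ_0) = 3
Clamped end conditions give two more equations: 2h_0·m_0 + h_0·m_1 = 6(Δ_0 - S'(1)) = 0 and h_1·m_1 + 2h_1·m_2 = 6(S'(5) - Δ_1) = -21.
Solving: m_0 = -9/8, m_1 = 9/4, m_2 = -51/8.
On [3, 5], S'(x) = b_1 + 2c_1·(x - 3) + 3d_1·(x - 3)² with b_1 = Δ_1 - h_1(2m_1 + m_2)/6 = 1/8, c_1 = m_1/2 = 9/8, d_1 = (m_2 - m_1)/(6h_1) = -23/32. So S'(3) = 1/8.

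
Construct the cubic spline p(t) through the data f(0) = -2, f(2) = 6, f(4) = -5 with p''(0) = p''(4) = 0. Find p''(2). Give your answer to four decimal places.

With m_i denoting the second derivative at x_i, h_i = 2, 2, and Δ_i = (y_(i+1) − y_i)/h_i = 4, -11/2:
  2·m_0 + 8·m_1 + 2·m_2 = 6(Δ_1 - Δ_0) = -57
Natural end conditions: m_0 = m_2 = 0.
Solving: m_0 = 0, m_1 = -57/8, m_2 = 0.

-7.1250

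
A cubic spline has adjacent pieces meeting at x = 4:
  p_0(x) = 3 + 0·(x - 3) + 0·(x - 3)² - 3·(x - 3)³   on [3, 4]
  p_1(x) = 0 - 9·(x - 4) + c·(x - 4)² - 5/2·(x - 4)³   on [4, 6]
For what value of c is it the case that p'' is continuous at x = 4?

p_0''(x) = 0 - 18·(x - 3), so p_0''(4) = -18. On the right, p_1''(4) = 2c, so c = -9.

-9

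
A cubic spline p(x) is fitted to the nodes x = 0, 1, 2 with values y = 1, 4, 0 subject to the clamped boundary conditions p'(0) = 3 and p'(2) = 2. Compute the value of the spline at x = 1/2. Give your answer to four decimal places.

With M_i denoting the second derivative at x_i, h_i = 1, 1, and Δ_i = (y_(i+1) − y_i)/h_i = 3, -4:
  1·M_0 + 4·M_1 + 1·M_2 = 6(Δ_1 - Δ_0) = -42
Clamped end conditions give two more equations: 2h_0·M_0 + h_0·M_1 = 6(Δ_0 - p'(0)) = 0 and h_1·M_1 + 2h_1·M_2 = 6(p'(2) - Δ_1) = 36.
Solving the tridiagonal system: M_0 = 10, M_1 = -20, M_2 = 28.
On [0, 1], p(x) = 1 + 3·x + 5·x² - 5·x³.
With x = 1/2: p(1/2) = 25/8.

3.1250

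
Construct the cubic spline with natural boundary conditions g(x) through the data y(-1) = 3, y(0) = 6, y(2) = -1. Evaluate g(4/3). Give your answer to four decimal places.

Let σ_i = g''(x_i). Step sizes h_i = 1, 2; slopes of the chords Δ_i = (y_(i+1) - y_i)/h_i = 3, -7/2.
  1·σ_0 + 6·σ_1 + 2·σ_2 = 6(Δ_1 - Δ_0) = -39
Natural end conditions: σ_0 = σ_2 = 0.
Hence σ_0 = 0, σ_1 = -13/2, σ_2 = 0.
On [0, 2], g(x) = 6 + 5/6·x - 13/4·x² + 13/24·x³.
With x = 4/3: g(4/3) = 212/81.

2.6173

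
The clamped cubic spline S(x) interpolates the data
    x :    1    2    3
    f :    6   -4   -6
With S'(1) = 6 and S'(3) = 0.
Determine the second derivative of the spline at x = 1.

Write M_i for S''(x_i). With h_i = 1, 1 and divided differences Δ_i = -10, -2, the continuity of S' gives the tridiagonal system
  1·M_0 + 4·M_1 + 1·M_2 = 6(Δ_1 - Δ_0) = 48
Clamped end conditions give two more equations: 2h_0·M_0 + h_0·M_1 = 6(Δ_0 - S'(1)) = -96 and h_1·M_1 + 2h_1·M_2 = 6(S'(3) - Δ_1) = 12.
Solving: M_0 = -63, M_1 = 30, M_2 = -9.

-63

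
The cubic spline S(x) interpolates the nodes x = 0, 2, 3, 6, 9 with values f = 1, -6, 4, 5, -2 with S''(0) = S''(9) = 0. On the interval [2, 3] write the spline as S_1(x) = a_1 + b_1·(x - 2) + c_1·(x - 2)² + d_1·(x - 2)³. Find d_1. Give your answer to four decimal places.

-4.1029

Write σ_i for S''(x_i). With h_i = 2, 1, 3, 3 and divided differences Δ_i = -7/2, 10, 1/3, -7/3, the continuity of S' gives the tridiagonal system
  2·σ_0 + 6·σ_1 + 1·σ_2 = 6(Δ_1 - Δ_0) = 81
  1·σ_1 + 8·σ_2 + 3·σ_3 = 6(Δ_2 - Δ_1) = -58
  3·σ_2 + 12·σ_3 + 3·σ_4 = 6(Δ_3 - Δ_2) = -16
Natural end conditions: σ_0 = σ_4 = 0.
Solving the tridiagonal system: σ_0 = 0, σ_1 = 513/34, σ_2 = -162/17, σ_3 = 107/102, σ_4 = 0.
On [2, 3], with S_1(x) = a_1 + b_1·(x - 2) + c_1·(x - 2)² + d_1·(x - 2)³: c_1 = σ_1/2 = 513/68, d_1 = (σ_2 - σ_1)/(6h_1) = -279/68, b_1 = Δ_1 - h_1(2σ_1 + σ_2)/6 = 223/34.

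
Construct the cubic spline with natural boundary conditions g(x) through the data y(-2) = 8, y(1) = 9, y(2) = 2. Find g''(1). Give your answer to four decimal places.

Let m_i = g''(x_i). Step sizes h_i = 3, 1; slopes of the chords Δ_i = (y_(i+1) - y_i)/h_i = 1/3, -7.
  3·m_0 + 8·m_1 + 1·m_2 = 6(Δ_1 - Δ_0) = -44
Natural end conditions: m_0 = m_2 = 0.
Solving: m_0 = 0, m_1 = -11/2, m_2 = 0.

-5.5000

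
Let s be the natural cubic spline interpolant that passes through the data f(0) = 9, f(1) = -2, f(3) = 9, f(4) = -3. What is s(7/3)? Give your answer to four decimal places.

6.7593

Write M_i for s''(x_i). With h_i = 1, 2, 1 and divided differences Δ_i = -11, 11/2, -12, the continuity of s' gives the tridiagonal system
  1·M_0 + 6·M_1 + 2·M_2 = 6(Δ_1 - Δ_0) = 99
  2·M_1 + 6·M_2 + 1·M_3 = 6(Δ_2 - Δ_1) = -105
Natural end conditions: M_0 = M_3 = 0.
Hence M_0 = 0, M_1 = 201/8, M_2 = -207/8, M_3 = 0.
On [1, 3], s(t) = -2 - 21/8·(t - 1) + 201/16·(t - 1)² - 17/4·(t - 1)³.
With (t - 1) = 4/3: s(7/3) = 365/54.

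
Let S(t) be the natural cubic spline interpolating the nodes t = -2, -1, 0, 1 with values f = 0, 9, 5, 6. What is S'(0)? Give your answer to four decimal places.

Let M_i = S''(x_i). Step sizes h_i = 1, 1, 1; slopes of the chords Δ_i = (y_(i+1) - y_i)/h_i = 9, -4, 1.
  1·M_0 + 4·M_1 + 1·M_2 = 6(Δ_1 - Δ_0) = -78
  1·M_1 + 4·M_2 + 1·M_3 = 6(Δ_2 - Δ_1) = 30
Natural end conditions: M_0 = M_3 = 0.
Forward elimination and back-substitution give M_0 = 0, M_1 = -114/5, M_2 = 66/5, M_3 = 0.
On [0, 1], S'(t) = b_2 + 2c_2·t + 3d_2·t² with b_2 = Δ_2 - h_2(2M_2 + M_3)/6 = -17/5, c_2 = M_2/2 = 33/5, d_2 = (M_3 - M_2)/(6h_2) = -11/5. So S'(0) = -17/5.

-3.4000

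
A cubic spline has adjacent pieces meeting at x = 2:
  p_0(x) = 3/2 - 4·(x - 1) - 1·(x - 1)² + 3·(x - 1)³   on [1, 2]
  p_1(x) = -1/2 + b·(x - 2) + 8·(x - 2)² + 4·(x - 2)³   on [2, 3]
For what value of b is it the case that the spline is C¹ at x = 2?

3

p_0'(x) = -4 - 2·(x - 1) + 9·(x - 1)², so p_0'(2) = 3. On the right, p_1'(2) = b, so b = 3.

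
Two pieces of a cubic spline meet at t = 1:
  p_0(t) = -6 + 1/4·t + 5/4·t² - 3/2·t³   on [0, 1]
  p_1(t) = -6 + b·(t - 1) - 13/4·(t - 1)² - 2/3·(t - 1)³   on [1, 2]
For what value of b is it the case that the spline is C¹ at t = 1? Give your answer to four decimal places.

-1.7500

p_0'(t) = 1/4 + 5/2·t - 9/2·t², so p_0'(1) = -7/4. On the right, p_1'(1) = b, so b = -7/4.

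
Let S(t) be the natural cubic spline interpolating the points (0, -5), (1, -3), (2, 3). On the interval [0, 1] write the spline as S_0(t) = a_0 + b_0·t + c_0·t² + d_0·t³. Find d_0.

Let m_i = S''(x_i). Step sizes h_i = 1, 1; slopes of the chords Δ_i = (y_(i+1) - y_i)/h_i = 2, 6.
  1·m_0 + 4·m_1 + 1·m_2 = 6(Δ_1 - Δ_0) = 24
Natural end conditions: m_0 = m_2 = 0.
Solving the tridiagonal system: m_0 = 0, m_1 = 6, m_2 = 0.
On [0, 1], with S_0(t) = a_0 + b_0·t + c_0·t² + d_0·t³: c_0 = m_0/2 = 0, d_0 = (m_1 - m_0)/(6h_0) = 1, b_0 = Δ_0 - h_0(2m_0 + m_1)/6 = 1.

1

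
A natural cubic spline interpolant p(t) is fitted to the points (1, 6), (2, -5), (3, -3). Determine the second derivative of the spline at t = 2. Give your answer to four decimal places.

Write m_i for p''(x_i). With h_i = 1, 1 and divided differences Δ_i = -11, 2, the continuity of p' gives the tridiagonal system
  1·m_0 + 4·m_1 + 1·m_2 = 6(Δ_1 - Δ_0) = 78
Natural end conditions: m_0 = m_2 = 0.
Solving the tridiagonal system: m_0 = 0, m_1 = 39/2, m_2 = 0.

19.5000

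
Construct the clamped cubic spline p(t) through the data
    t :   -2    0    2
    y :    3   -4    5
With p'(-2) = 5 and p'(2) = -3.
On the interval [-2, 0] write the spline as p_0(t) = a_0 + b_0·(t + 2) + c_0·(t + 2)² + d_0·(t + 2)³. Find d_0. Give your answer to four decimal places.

3.0625

With m_i denoting the second derivative at x_i, h_i = 2, 2, and Δ_i = (y_(i+1) − y_i)/h_i = -7/2, 9/2:
  2·m_0 + 8·m_1 + 2·m_2 = 6(Δ_1 - Δ_0) = 48
Clamped end conditions give two more equations: 2h_0·m_0 + h_0·m_1 = 6(Δ_0 - p'(-2)) = -51 and h_1·m_1 + 2h_1·m_2 = 6(p'(2) - Δ_1) = -45.
Solving: m_0 = -83/4, m_1 = 16, m_2 = -77/4.
On [-2, 0], with p_0(t) = a_0 + b_0·(t + 2) + c_0·(t + 2)² + d_0·(t + 2)³: c_0 = m_0/2 = -83/8, d_0 = (m_1 - m_0)/(6h_0) = 49/16, b_0 = Δ_0 - h_0(2m_0 + m_1)/6 = 5.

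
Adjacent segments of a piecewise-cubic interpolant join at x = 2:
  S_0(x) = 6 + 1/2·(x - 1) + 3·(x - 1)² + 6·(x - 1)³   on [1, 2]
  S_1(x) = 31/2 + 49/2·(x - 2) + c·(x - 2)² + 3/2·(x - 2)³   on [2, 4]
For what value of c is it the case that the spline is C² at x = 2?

S_0''(x) = 6 + 36·(x - 1), so S_0''(2) = 42. On the right, S_1''(2) = 2c, so c = 21.

21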